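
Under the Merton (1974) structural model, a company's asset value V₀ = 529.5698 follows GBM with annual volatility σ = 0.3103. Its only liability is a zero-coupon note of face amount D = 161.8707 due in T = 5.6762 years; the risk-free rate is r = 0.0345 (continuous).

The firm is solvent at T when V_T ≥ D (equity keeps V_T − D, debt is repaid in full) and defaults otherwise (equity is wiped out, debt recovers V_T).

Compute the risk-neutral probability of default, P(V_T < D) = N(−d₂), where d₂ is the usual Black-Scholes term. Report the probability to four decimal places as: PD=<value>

PD=0.0670

d₁ = [ln(V₀/D) + (r + σ²/2)T] / (σ√T)
   = [ln(529.5698/161.8707) + (0.0345 + 0.5·0.3103²)·5.6762] / (0.3103·√5.6762)
   = [1.185267 + 0.469098] / 0.739283 = 2.237798
d₂ = d₁ − σ√T = 2.237798 − 0.739283 = 1.498515
risk-neutral PD = N(−d₂) = N(-1.498515) = 0.067000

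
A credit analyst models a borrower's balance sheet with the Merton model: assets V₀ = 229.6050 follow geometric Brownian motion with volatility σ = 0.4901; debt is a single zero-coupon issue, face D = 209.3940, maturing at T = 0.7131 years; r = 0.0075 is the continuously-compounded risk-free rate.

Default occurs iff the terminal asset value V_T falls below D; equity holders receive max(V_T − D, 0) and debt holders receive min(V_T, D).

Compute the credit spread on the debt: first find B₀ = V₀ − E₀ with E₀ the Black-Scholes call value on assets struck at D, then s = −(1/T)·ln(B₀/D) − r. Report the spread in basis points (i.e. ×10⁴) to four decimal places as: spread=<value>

spread=1885.6631

d₁ = [ln(V₀/D) + (r + σ²/2)T] / (σ√T)
   = [ln(229.6050/209.3940) + (0.0075 + 0.5·0.4901²)·0.7131] / (0.4901·√0.7131)
   = [0.092143 + 0.090991] / 0.413866 = 0.442495
d₂ = d₁ − σ√T = 0.442495 − 0.413866 = 0.028629
N(d₁) = 0.670934,  N(d₂) = 0.511420,  e^(−rT) = 0.994666
E₀ = V₀·N(d₁) − D·e^(−rT)·N(d₂)
   = 229.6050·0.670934 − 209.3940·0.994666·0.511420 = 47.532901
B₀ = V₀ − E₀ = 229.6050 − 47.532901 = 182.072099
spread = −(1/T)·ln(B₀/D) − r = −(1/0.7131)·ln(182.072099/209.3940) − 0.0075 = 0.18856631
in basis points: 0.18856631 × 10⁴ = 1885.6631 bp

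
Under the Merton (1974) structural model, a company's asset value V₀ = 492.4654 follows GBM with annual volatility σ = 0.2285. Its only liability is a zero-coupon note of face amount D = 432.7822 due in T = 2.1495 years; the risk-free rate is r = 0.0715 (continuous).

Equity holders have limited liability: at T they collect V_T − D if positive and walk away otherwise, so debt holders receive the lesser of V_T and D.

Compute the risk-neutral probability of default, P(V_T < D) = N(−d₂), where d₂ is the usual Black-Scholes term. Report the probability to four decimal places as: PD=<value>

d₁ = [ln(V₀/D) + (r + σ²/2)T] / (σ√T)
   = [ln(492.4654/432.7822) + (0.0715 + 0.5·0.2285²)·2.1495] / (0.2285·√2.1495)
   = [0.129190 + 0.209804] / 0.335008 = 1.011899
d₂ = d₁ − σ√T = 1.011899 − 0.335008 = 0.676891
risk-neutral PD = N(−d₂) = N(-0.676891) = 0.249238

PD=0.2492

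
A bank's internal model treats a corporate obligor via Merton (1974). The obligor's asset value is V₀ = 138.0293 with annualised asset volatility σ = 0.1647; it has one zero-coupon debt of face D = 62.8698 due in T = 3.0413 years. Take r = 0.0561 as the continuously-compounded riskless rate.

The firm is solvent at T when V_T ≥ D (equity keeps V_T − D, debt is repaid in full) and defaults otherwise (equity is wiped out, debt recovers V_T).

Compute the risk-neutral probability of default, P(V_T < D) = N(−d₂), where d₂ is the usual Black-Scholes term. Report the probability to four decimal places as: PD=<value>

d₁ = [ln(V₀/D) + (r + σ²/2)T] / (σ√T)
   = [ln(138.0293/62.8698) + (0.0561 + 0.5·0.1647²)·3.0413] / (0.1647·√3.0413)
   = [0.786400 + 0.211866] / 0.287226 = 3.475547
d₂ = d₁ − σ√T = 3.475547 − 0.287226 = 3.188321
risk-neutral PD = N(−d₂) = N(-3.188321) = 0.000716

PD=0.0007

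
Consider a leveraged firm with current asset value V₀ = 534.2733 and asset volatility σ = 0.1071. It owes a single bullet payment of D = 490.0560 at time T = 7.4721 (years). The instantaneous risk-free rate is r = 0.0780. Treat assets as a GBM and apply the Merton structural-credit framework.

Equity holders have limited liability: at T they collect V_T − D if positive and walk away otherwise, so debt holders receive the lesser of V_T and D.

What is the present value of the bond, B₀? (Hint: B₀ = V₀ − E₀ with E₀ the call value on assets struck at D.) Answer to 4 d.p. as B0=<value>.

B0=273.1844

d₁ = [ln(V₀/D) + (r + σ²/2)T] / (σ√T)
   = [ln(534.2733/490.0560) + (0.0780 + 0.5·0.1071²)·7.4721] / (0.1071·√7.4721)
   = [0.086388 + 0.625678] / 0.292759 = 2.432256
d₂ = d₁ − σ√T = 2.432256 − 0.292759 = 2.139496
N(d₁) = 0.992497,  N(d₂) = 0.983802,  e^(−rT) = 0.558320
E₀ = V₀·N(d₁) − D·e^(−rT)·N(d₂)
   = 534.2733·0.992497 − 490.0560·0.558320·0.983802 = 261.088868
B₀ = V₀ − E₀ = 534.2733 − 261.088868 = 273.184432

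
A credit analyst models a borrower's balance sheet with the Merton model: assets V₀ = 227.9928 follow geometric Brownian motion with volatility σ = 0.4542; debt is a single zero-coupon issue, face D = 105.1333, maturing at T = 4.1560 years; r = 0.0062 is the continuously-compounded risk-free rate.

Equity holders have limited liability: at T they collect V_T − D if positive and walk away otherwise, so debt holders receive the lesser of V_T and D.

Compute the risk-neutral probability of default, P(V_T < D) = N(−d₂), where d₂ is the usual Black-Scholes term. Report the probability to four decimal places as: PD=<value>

PD=0.3443

d₁ = [ln(V₀/D) + (r + σ²/2)T] / (σ√T)
   = [ln(227.9928/105.1333) + (0.0062 + 0.5·0.4542²)·4.1560] / (0.4542·√4.1560)
   = [0.774085 + 0.454454] / 0.925944 = 1.326795
d₂ = d₁ − σ√T = 1.326795 − 0.925944 = 0.400851
risk-neutral PD = N(−d₂) = N(-0.400851) = 0.344265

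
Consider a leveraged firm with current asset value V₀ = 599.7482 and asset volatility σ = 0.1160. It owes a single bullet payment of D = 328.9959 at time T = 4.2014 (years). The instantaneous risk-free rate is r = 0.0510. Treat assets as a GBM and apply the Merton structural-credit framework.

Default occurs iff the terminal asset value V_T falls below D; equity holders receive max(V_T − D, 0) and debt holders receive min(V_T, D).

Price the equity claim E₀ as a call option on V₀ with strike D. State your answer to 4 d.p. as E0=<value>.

E0=334.2133

d₁ = [ln(V₀/D) + (r + σ²/2)T] / (σ√T)
   = [ln(599.7482/328.9959) + (0.0510 + 0.5·0.1160²)·4.2014] / (0.1160·√4.2014)
   = [0.600465 + 0.242538] / 0.237769 = 3.545473
d₂ = d₁ − σ√T = 3.545473 − 0.237769 = 3.307704
N(d₁) = 0.999804,  N(d₂) = 0.999530,  e^(−rT) = 0.807129
E₀ = V₀·N(d₁) − D·e^(−rT)·N(d₂)
   = 599.7482·0.999804 − 328.9959·0.807129·0.999530 = 334.213336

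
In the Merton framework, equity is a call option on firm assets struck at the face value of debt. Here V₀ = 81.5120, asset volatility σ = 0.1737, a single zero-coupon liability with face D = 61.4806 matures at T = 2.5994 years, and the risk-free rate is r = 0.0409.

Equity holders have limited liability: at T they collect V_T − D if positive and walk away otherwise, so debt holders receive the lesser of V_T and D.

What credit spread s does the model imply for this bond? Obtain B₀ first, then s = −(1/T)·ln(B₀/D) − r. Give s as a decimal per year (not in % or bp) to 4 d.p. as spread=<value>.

d₁ = [ln(V₀/D) + (r + σ²/2)T] / (σ√T)
   = [ln(81.5120/61.4806) + (0.0409 + 0.5·0.1737²)·2.5994] / (0.1737·√2.5994)
   = [0.282029 + 0.145530] / 0.280051 = 1.526718
d₂ = d₁ − σ√T = 1.526718 − 0.280051 = 1.246668
N(d₁) = 0.936584,  N(d₂) = 0.893740,  e^(−rT) = 0.899141
E₀ = V₀·N(d₁) − D·e^(−rT)·N(d₂)
   = 81.5120·0.936584 − 61.4806·0.899141·0.893740 = 26.937152
B₀ = V₀ − E₀ = 81.5120 − 26.937152 = 54.574848
spread = −(1/T)·ln(B₀/D) − r = −(1/2.5994)·ln(54.574848/61.4806) − 0.0409 = 0.00493695

spread=0.0049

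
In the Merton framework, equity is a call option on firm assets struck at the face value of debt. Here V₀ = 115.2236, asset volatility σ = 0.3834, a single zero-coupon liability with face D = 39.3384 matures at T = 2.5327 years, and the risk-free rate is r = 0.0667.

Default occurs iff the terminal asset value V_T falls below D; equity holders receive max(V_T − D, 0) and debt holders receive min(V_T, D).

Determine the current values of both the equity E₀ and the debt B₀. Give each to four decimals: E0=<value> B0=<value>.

E0=82.2785 B0=32.9451

d₁ = [ln(V₀/D) + (r + σ²/2)T] / (σ√T)
   = [ln(115.2236/39.3384) + (0.0667 + 0.5·0.3834²)·2.5327] / (0.3834·√2.5327)
   = [1.074673 + 0.355079] / 0.610160 = 2.343240
d₂ = d₁ − σ√T = 2.343240 − 0.610160 = 1.733080
N(d₁) = 0.990441,  N(d₂) = 0.958459,  e^(−rT) = 0.844567
E₀ = V₀·N(d₁) − D·e^(−rT)·N(d₂)
   = 115.2236·0.990441 − 39.3384·0.844567·0.958459 = 82.278459
B₀ = V₀ − E₀ = 115.2236 − 82.278459 = 32.945141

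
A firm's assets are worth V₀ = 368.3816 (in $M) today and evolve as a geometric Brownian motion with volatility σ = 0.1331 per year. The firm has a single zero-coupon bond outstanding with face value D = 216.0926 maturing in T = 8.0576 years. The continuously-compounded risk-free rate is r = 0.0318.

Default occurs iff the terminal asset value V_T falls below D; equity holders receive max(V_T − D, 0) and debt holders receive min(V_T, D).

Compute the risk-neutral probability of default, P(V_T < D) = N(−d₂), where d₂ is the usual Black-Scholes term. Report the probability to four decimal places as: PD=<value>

PD=0.0286

d₁ = [ln(V₀/D) + (r + σ²/2)T] / (σ√T)
   = [ln(368.3816/216.0926) + (0.0318 + 0.5·0.1331²)·8.0576] / (0.1331·√8.0576)
   = [0.533412 + 0.327604] / 0.377816 = 2.278928
d₂ = d₁ − σ√T = 2.278928 − 0.377816 = 1.901112
risk-neutral PD = N(−d₂) = N(-1.901112) = 0.028644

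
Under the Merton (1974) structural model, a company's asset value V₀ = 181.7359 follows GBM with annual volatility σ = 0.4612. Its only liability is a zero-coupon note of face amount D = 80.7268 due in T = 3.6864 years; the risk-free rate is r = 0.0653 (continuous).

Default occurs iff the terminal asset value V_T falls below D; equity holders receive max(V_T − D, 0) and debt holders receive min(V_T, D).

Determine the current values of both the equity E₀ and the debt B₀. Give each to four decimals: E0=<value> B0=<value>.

E0=123.3974 B0=58.3385

d₁ = [ln(V₀/D) + (r + σ²/2)T] / (σ√T)
   = [ln(181.7359/80.7268) + (0.0653 + 0.5·0.4612²)·3.6864] / (0.4612·√3.6864)
   = [0.811484 + 0.632781] / 0.885504 = 1.631008
d₂ = d₁ − σ√T = 1.631008 − 0.885504 = 0.745504
N(d₁) = 0.948556,  N(d₂) = 0.772017,  e^(−rT) = 0.786060
E₀ = V₀·N(d₁) − D·e^(−rT)·N(d₂)
   = 181.7359·0.948556 − 80.7268·0.786060·0.772017 = 123.397450
B₀ = V₀ − E₀ = 181.7359 − 123.397450 = 58.338450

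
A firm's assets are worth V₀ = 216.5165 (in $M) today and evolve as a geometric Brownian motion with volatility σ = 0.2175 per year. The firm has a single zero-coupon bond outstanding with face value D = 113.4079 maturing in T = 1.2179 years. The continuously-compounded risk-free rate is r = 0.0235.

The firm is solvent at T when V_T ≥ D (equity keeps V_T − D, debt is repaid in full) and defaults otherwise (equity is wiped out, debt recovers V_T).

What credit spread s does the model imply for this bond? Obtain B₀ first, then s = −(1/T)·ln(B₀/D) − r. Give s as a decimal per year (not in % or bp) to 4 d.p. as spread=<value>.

d₁ = [ln(V₀/D) + (r + σ²/2)T] / (σ√T)
   = [ln(216.5165/113.4079) + (0.0235 + 0.5·0.2175²)·1.2179] / (0.2175·√1.2179)
   = [0.646676 + 0.057428] / 0.240030 = 2.933401
d₂ = d₁ − σ√T = 2.933401 − 0.240030 = 2.693371
N(d₁) = 0.998324,  N(d₂) = 0.996463,  e^(−rT) = 0.971785
E₀ = V₀·N(d₁) − D·e^(−rT)·N(d₂)
   = 216.5165·0.998324 − 113.4079·0.971785·0.996463 = 106.335211
B₀ = V₀ − E₀ = 216.5165 − 106.335211 = 110.181289
spread = −(1/T)·ln(B₀/D) − r = −(1/1.2179)·ln(110.181289/113.4079) − 0.0235 = 0.00019978

spread=0.0002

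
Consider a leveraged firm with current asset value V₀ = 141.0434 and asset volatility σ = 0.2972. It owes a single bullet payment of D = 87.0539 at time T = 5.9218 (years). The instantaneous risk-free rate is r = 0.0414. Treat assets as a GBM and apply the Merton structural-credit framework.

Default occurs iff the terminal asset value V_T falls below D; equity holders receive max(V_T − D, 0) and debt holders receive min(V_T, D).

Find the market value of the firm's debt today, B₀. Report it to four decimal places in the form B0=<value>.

B0=62.5263

d₁ = [ln(V₀/D) + (r + σ²/2)T] / (σ√T)
   = [ln(141.0434/87.0539) + (0.0414 + 0.5·0.2972²)·5.9218] / (0.2972·√5.9218)
   = [0.482540 + 0.506692] / 0.723229 = 1.367800
d₂ = d₁ − σ√T = 1.367800 − 0.723229 = 0.644572
N(d₁) = 0.914313,  N(d₂) = 0.740398,  e^(−rT) = 0.782577
E₀ = V₀·N(d₁) − D·e^(−rT)·N(d₂)
   = 141.0434·0.914313 − 87.0539·0.782577·0.740398 = 78.517144
B₀ = V₀ − E₀ = 141.0434 − 78.517144 = 62.526256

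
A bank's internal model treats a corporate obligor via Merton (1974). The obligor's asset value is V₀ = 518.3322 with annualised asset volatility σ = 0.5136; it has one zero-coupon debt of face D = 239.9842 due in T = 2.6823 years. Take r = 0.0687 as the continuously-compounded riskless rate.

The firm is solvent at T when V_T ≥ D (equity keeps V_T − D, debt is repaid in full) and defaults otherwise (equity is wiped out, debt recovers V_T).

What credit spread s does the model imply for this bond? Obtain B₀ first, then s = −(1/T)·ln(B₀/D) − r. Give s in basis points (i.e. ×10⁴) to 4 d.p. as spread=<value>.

spread=318.6444

d₁ = [ln(V₀/D) + (r + σ²/2)T] / (σ√T)
   = [ln(518.3322/239.9842) + (0.0687 + 0.5·0.5136²)·2.6823] / (0.5136·√2.6823)
   = [0.770043 + 0.538049] / 0.841160 = 1.555105
d₂ = d₁ − σ√T = 1.555105 − 0.841160 = 0.713945
N(d₁) = 0.940039,  N(d₂) = 0.762369,  e^(−rT) = 0.831708
E₀ = V₀·N(d₁) − D·e^(−rT)·N(d₂)
   = 518.3322·0.940039 − 239.9842·0.831708·0.762369 = 335.086280
B₀ = V₀ − E₀ = 518.3322 − 335.086280 = 183.245920
spread = −(1/T)·ln(B₀/D) − r = −(1/2.6823)·ln(183.245920/239.9842) − 0.0687 = 0.03186444
in basis points: 0.03186444 × 10⁴ = 318.6444 bp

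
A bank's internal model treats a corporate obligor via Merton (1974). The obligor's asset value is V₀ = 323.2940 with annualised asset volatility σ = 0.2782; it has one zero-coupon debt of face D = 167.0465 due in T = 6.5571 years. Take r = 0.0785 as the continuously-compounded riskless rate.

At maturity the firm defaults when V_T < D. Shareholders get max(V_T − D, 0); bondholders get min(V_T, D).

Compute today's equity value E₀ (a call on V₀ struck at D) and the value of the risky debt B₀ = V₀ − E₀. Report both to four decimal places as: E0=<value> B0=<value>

E0=225.9799 B0=97.3141

d₁ = [ln(V₀/D) + (r + σ²/2)T] / (σ√T)
   = [ln(323.2940/167.0465) + (0.0785 + 0.5·0.2782²)·6.5571] / (0.2782·√6.5571)
   = [0.660290 + 0.768477] / 0.712382 = 2.005618
d₂ = d₁ − σ√T = 2.005618 − 0.712382 = 1.293236
N(d₁) = 0.977551,  N(d₂) = 0.902035,  e^(−rT) = 0.597661
E₀ = V₀·N(d₁) − D·e^(−rT)·N(d₂)
   = 323.2940·0.977551 − 167.0465·0.597661·0.902035 = 225.979947
B₀ = V₀ − E₀ = 323.2940 − 225.979947 = 97.314053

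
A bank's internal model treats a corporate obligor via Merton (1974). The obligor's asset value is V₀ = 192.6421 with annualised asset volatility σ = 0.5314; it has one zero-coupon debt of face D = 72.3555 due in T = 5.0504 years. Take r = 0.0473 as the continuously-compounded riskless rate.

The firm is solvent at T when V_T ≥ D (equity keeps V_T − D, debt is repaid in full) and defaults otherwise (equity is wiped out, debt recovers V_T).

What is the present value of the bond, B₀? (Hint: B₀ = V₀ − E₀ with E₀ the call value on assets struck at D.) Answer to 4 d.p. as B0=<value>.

B0=48.0203

d₁ = [ln(V₀/D) + (r + σ²/2)T] / (σ√T)
   = [ln(192.6421/72.3555) + (0.0473 + 0.5·0.5314²)·5.0504] / (0.5314·√5.0504)
   = [0.979243 + 0.951965] / 1.194220 = 1.617128
d₂ = d₁ − σ√T = 1.617128 − 1.194220 = 0.422908
N(d₁) = 0.947075,  N(d₂) = 0.663819,  e^(−rT) = 0.787506
E₀ = V₀·N(d₁) − D·e^(−rT)·N(d₂)
   = 192.6421·0.947075 − 72.3555·0.787506·0.663819 = 144.621791
B₀ = V₀ − E₀ = 192.6421 − 144.621791 = 48.020309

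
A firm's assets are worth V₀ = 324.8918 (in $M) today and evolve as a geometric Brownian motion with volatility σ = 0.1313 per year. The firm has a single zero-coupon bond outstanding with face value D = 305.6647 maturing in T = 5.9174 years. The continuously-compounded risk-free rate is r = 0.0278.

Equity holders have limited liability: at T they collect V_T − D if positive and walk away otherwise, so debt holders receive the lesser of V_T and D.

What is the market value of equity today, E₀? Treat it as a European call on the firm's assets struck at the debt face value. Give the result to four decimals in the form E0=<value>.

E0=78.6082

d₁ = [ln(V₀/D) + (r + σ²/2)T] / (σ√T)
   = [ln(324.8918/305.6647) + (0.0278 + 0.5·0.1313²)·5.9174] / (0.1313·√5.9174)
   = [0.061003 + 0.215511] / 0.319397 = 0.865740
d₂ = d₁ − σ√T = 0.865740 − 0.319397 = 0.546343
N(d₁) = 0.806684,  N(d₂) = 0.707585,  e^(−rT) = 0.848315
E₀ = V₀·N(d₁) − D·e^(−rT)·N(d₂)
   = 324.8918·0.806684 − 305.6647·0.848315·0.707585 = 78.608206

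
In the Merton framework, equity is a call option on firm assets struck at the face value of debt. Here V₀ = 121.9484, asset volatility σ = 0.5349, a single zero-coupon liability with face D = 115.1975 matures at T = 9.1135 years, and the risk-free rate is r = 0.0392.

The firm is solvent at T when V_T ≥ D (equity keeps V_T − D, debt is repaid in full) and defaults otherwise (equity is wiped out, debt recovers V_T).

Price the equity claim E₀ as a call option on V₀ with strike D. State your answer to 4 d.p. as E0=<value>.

E0=80.9854

d₁ = [ln(V₀/D) + (r + σ²/2)T] / (σ√T)
   = [ln(121.9484/115.1975) + (0.0392 + 0.5·0.5349²)·9.1135] / (0.5349·√9.1135)
   = [0.056950 + 1.661017] / 1.614787 = 1.063897
d₂ = d₁ − σ√T = 1.063897 − 1.614787 = -0.550889
N(d₁) = 0.856312,  N(d₂) = 0.290855,  e^(−rT) = 0.699598
E₀ = V₀·N(d₁) − D·e^(−rT)·N(d₂)
   = 121.9484·0.856312 − 115.1975·0.699598·0.290855 = 80.985376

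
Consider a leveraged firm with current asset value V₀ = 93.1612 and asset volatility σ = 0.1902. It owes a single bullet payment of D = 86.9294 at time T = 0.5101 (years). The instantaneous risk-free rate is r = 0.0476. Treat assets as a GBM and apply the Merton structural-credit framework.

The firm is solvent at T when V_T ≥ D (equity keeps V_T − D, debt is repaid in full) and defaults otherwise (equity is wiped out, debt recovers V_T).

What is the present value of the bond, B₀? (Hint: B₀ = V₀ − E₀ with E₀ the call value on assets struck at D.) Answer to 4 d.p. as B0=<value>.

B0=83.0867

d₁ = [ln(V₀/D) + (r + σ²/2)T] / (σ√T)
   = [ln(93.1612/86.9294) + (0.0476 + 0.5·0.1902²)·0.5101] / (0.1902·√0.5101)
   = [0.069235 + 0.033507] / 0.135843 = 0.756331
d₂ = d₁ − σ√T = 0.756331 − 0.135843 = 0.620488
N(d₁) = 0.775275,  N(d₂) = 0.732532,  e^(−rT) = 0.976012
E₀ = V₀·N(d₁) − D·e^(−rT)·N(d₂)
   = 93.1612·0.775275 − 86.9294·0.976012·0.732532 = 10.074522
B₀ = V₀ − E₀ = 93.1612 − 10.074522 = 83.086678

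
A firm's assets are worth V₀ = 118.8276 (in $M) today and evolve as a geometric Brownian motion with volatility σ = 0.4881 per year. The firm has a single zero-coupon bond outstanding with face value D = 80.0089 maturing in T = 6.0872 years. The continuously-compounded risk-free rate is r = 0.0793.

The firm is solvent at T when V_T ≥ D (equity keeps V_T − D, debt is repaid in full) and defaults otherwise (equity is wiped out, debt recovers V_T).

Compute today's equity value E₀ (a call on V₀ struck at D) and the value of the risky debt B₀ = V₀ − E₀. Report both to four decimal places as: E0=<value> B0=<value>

E0=80.7668 B0=38.0608

d₁ = [ln(V₀/D) + (r + σ²/2)T] / (σ√T)
   = [ln(118.8276/80.0089) + (0.0793 + 0.5·0.4881²)·6.0872] / (0.4881·√6.0872)
   = [0.395536 + 1.207827] / 1.204253 = 1.331417
d₂ = d₁ − σ√T = 1.331417 − 1.204253 = 0.127165
N(d₁) = 0.908474,  N(d₂) = 0.550595,  e^(−rT) = 0.617106
E₀ = V₀·N(d₁) − D·e^(−rT)·N(d₂)
   = 118.8276·0.908474 − 80.0089·0.617106·0.550595 = 80.766753
B₀ = V₀ − E₀ = 118.8276 − 80.766753 = 38.060847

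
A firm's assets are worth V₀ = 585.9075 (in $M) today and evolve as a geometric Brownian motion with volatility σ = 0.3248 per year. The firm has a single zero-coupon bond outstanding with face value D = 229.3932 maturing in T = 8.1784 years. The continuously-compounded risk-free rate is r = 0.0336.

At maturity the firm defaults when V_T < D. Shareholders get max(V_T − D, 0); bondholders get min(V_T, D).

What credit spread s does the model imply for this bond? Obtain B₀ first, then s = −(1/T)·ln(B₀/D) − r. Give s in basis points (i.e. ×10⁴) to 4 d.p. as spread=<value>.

spread=90.2589

d₁ = [ln(V₀/D) + (r + σ²/2)T] / (σ√T)
   = [ln(585.9075/229.3932) + (0.0336 + 0.5·0.3248²)·8.1784] / (0.3248·√8.1784)
   = [0.937724 + 0.706185] / 0.928860 = 1.769814
d₂ = d₁ − σ√T = 1.769814 − 0.928860 = 0.840954
N(d₁) = 0.961621,  N(d₂) = 0.799813,  e^(−rT) = 0.759728
E₀ = V₀·N(d₁) − D·e^(−rT)·N(d₂)
   = 585.9075·0.961621 − 229.3932·0.759728·0.799813 = 424.032246
B₀ = V₀ − E₀ = 585.9075 − 424.032246 = 161.875254
spread = −(1/T)·ln(B₀/D) − r = −(1/8.1784)·ln(161.875254/229.3932) − 0.0336 = 0.00902589
in basis points: 0.00902589 × 10⁴ = 90.2589 bp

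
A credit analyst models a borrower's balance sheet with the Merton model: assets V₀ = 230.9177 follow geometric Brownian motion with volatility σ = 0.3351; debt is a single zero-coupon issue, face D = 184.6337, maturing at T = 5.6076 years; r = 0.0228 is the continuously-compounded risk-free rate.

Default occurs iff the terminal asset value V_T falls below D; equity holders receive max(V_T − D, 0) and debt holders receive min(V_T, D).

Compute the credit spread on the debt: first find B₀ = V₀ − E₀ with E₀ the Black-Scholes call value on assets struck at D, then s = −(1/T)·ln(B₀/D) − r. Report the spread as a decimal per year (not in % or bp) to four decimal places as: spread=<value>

spread=0.0390

d₁ = [ln(V₀/D) + (r + σ²/2)T] / (σ√T)
   = [ln(230.9177/184.6337) + (0.0228 + 0.5·0.3351²)·5.6076] / (0.3351·√5.6076)
   = [0.223688 + 0.442698] / 0.793529 = 0.839774
d₂ = d₁ − σ√T = 0.839774 − 0.793529 = 0.046245
N(d₁) = 0.799482,  N(d₂) = 0.518442,  e^(−rT) = 0.879982
E₀ = V₀·N(d₁) − D·e^(−rT)·N(d₂)
   = 230.9177·0.799482 − 184.6337·0.879982·0.518442 = 100.381016
B₀ = V₀ − E₀ = 230.9177 − 100.381016 = 130.536684
spread = −(1/T)·ln(B₀/D) − r = −(1/5.6076)·ln(130.536684/184.6337) − 0.0228 = 0.03903030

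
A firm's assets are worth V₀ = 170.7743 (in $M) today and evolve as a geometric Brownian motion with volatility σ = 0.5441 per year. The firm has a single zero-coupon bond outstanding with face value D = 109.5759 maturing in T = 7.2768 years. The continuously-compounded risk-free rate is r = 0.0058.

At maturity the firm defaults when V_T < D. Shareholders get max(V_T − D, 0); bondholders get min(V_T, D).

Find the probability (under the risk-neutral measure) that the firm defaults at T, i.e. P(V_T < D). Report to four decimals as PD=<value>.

d₁ = [ln(V₀/D) + (r + σ²/2)T] / (σ√T)
   = [ln(170.7743/109.5759) + (0.0058 + 0.5·0.5441²)·7.2768] / (0.5441·√7.2768)
   = [0.443725 + 1.119335] / 1.467739 = 1.064944
d₂ = d₁ − σ√T = 1.064944 − 1.467739 = -0.402795
risk-neutral PD = N(−d₂) = N(0.402795) = 0.656451

PD=0.6565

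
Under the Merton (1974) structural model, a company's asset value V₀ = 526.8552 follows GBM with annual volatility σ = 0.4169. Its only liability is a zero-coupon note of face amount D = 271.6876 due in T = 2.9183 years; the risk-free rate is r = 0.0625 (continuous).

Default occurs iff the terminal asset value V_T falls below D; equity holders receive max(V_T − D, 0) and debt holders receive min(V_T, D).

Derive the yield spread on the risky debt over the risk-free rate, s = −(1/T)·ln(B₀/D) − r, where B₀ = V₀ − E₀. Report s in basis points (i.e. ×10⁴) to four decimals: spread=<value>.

spread=212.4448

d₁ = [ln(V₀/D) + (r + σ²/2)T] / (σ√T)
   = [ln(526.8552/271.6876) + (0.0625 + 0.5·0.4169²)·2.9183] / (0.4169·√2.9183)
   = [0.662273 + 0.436002] / 0.712192 = 1.542106
d₂ = d₁ − σ√T = 1.542106 − 0.712192 = 0.829915
N(d₁) = 0.938476,  N(d₂) = 0.796706,  e^(−rT) = 0.833273
E₀ = V₀·N(d₁) − D·e^(−rT)·N(d₂)
   = 526.8552·0.938476 − 271.6876·0.833273·0.796706 = 314.074650
B₀ = V₀ − E₀ = 526.8552 − 314.074650 = 212.780550
spread = −(1/T)·ln(B₀/D) − r = −(1/2.9183)·ln(212.780550/271.6876) − 0.0625 = 0.02124448
in basis points: 0.02124448 × 10⁴ = 212.4448 bp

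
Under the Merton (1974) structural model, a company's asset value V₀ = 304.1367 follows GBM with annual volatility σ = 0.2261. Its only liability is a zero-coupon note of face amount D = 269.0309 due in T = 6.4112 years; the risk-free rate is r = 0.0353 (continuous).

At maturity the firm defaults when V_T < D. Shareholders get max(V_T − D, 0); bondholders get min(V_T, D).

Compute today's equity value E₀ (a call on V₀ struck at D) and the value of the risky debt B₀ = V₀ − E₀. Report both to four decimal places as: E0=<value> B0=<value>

d₁ = [ln(V₀/D) + (r + σ²/2)T] / (σ√T)
   = [ln(304.1367/269.0309) + (0.0353 + 0.5·0.2261²)·6.4112] / (0.2261·√6.4112)
   = [0.122651 + 0.390190] / 0.572493 = 0.895802
d₂ = d₁ − σ√T = 0.895802 − 0.572493 = 0.323309
N(d₁) = 0.814821,  N(d₂) = 0.626769,  e^(−rT) = 0.797467
E₀ = V₀·N(d₁) − D·e^(−rT)·N(d₂)
   = 304.1367·0.814821 − 269.0309·0.797467·0.626769 = 113.347818
B₀ = V₀ − E₀ = 304.1367 − 113.347818 = 190.788882

E0=113.3478 B0=190.7889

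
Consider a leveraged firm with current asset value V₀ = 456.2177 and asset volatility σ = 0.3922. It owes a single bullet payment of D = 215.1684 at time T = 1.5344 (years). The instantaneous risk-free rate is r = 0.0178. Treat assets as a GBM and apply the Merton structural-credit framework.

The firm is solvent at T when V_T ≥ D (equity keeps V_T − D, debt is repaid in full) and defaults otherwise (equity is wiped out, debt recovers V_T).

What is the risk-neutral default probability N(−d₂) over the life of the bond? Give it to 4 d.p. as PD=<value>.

PD=0.0869

d₁ = [ln(V₀/D) + (r + σ²/2)T] / (σ√T)
   = [ln(456.2177/215.1684) + (0.0178 + 0.5·0.3922²)·1.5344] / (0.3922·√1.5344)
   = [0.751549 + 0.145324] / 0.485822 = 1.846095
d₂ = d₁ − σ√T = 1.846095 − 0.485822 = 1.360273
risk-neutral PD = N(−d₂) = N(-1.360273) = 0.086872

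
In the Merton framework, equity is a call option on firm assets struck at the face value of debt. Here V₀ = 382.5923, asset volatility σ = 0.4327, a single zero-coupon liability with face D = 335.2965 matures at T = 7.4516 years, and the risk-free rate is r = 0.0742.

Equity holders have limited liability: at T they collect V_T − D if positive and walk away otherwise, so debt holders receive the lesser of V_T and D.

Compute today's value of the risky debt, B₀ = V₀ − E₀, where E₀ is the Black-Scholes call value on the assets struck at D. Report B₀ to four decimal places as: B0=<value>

B0=141.8782

d₁ = [ln(V₀/D) + (r + σ²/2)T] / (σ√T)
   = [ln(382.5923/335.2965) + (0.0742 + 0.5·0.4327²)·7.4516] / (0.4327·√7.4516)
   = [0.131955 + 1.250488] / 1.181168 = 1.170403
d₂ = d₁ − σ√T = 1.170403 − 1.181168 = -0.010765
N(d₁) = 0.879081,  N(d₂) = 0.495705,  e^(−rT) = 0.575274
E₀ = V₀·N(d₁) − D·e^(−rT)·N(d₂)
   = 382.5923·0.879081 − 335.2965·0.575274·0.495705 = 240.714132
B₀ = V₀ − E₀ = 382.5923 − 240.714132 = 141.878168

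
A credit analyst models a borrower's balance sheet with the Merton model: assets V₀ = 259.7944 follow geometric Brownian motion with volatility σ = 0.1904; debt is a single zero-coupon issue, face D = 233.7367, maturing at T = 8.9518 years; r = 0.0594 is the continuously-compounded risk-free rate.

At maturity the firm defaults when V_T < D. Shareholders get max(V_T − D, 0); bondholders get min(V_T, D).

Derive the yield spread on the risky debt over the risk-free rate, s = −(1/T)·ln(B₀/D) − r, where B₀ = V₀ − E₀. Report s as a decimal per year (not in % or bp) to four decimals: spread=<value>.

spread=0.0058

d₁ = [ln(V₀/D) + (r + σ²/2)T] / (σ√T)
   = [ln(259.7944/233.7367) + (0.0594 + 0.5·0.1904²)·8.9518] / (0.1904·√8.9518)
   = [0.105695 + 0.693998] / 0.569668 = 1.403787
d₂ = d₁ − σ√T = 1.403787 − 0.569668 = 0.834119
N(d₁) = 0.919809,  N(d₂) = 0.797893,  e^(−rT) = 0.587583
E₀ = V₀·N(d₁) − D·e^(−rT)·N(d₂)
   = 259.7944·0.919809 − 233.7367·0.587583·0.797893 = 129.378714
B₀ = V₀ − E₀ = 259.7944 − 129.378714 = 130.415686
spread = −(1/T)·ln(B₀/D) − r = −(1/8.9518)·ln(130.415686/233.7367) − 0.0594 = 0.00577888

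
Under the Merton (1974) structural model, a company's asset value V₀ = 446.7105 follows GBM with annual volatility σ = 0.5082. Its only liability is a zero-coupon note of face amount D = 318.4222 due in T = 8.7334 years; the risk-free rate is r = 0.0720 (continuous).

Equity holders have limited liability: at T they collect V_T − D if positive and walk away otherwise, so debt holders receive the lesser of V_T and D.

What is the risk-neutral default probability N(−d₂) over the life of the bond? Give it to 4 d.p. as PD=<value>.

PD=0.5425

d₁ = [ln(V₀/D) + (r + σ²/2)T] / (σ√T)
   = [ln(446.7105/318.4222) + (0.0720 + 0.5·0.5082²)·8.7334] / (0.5082·√8.7334)
   = [0.338533 + 1.756580] / 1.501849 = 1.395022
d₂ = d₁ − σ√T = 1.395022 − 1.501849 = -0.106827
risk-neutral PD = N(−d₂) = N(0.106827) = 0.542537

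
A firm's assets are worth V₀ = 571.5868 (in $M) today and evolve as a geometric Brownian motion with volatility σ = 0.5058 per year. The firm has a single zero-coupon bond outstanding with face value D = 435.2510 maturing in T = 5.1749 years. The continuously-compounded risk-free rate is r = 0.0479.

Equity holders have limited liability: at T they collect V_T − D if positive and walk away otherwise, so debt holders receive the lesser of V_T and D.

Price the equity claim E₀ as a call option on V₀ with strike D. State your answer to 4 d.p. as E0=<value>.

E0=331.4479

d₁ = [ln(V₀/D) + (r + σ²/2)T] / (σ√T)
   = [ln(571.5868/435.2510) + (0.0479 + 0.5·0.5058²)·5.1749] / (0.5058·√5.1749)
   = [0.272493 + 0.909834] / 1.150614 = 1.027562
d₂ = d₁ − σ√T = 1.027562 − 1.150614 = -0.123052
N(d₁) = 0.847922,  N(d₂) = 0.451033,  e^(−rT) = 0.780455
E₀ = V₀·N(d₁) − D·e^(−rT)·N(d₂)
   = 571.5868·0.847922 − 435.2510·0.780455·0.451033 = 331.447920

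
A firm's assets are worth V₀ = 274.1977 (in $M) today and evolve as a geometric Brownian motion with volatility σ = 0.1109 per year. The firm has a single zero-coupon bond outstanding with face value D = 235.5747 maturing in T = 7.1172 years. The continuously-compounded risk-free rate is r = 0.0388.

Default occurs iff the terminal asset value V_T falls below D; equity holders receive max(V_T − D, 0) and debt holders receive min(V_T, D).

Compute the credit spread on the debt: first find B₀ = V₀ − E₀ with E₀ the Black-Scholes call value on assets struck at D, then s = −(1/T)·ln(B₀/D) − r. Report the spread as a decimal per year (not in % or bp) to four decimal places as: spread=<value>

d₁ = [ln(V₀/D) + (r + σ²/2)T] / (σ√T)
   = [ln(274.1977/235.5747) + (0.0388 + 0.5·0.1109²)·7.1172] / (0.1109·√7.1172)
   = [0.151821 + 0.319914] / 0.295860 = 1.594455
d₂ = d₁ − σ√T = 1.594455 − 0.295860 = 1.298595
N(d₁) = 0.944583,  N(d₂) = 0.902958,  e^(−rT) = 0.758701
E₀ = V₀·N(d₁) − D·e^(−rT)·N(d₂)
   = 274.1977·0.944583 − 235.5747·0.758701·0.902958 = 97.615972
B₀ = V₀ − E₀ = 274.1977 − 97.615972 = 176.581728
spread = −(1/T)·ln(B₀/D) − r = −(1/7.1172)·ln(176.581728/235.5747) − 0.0388 = 0.00169967

spread=0.0017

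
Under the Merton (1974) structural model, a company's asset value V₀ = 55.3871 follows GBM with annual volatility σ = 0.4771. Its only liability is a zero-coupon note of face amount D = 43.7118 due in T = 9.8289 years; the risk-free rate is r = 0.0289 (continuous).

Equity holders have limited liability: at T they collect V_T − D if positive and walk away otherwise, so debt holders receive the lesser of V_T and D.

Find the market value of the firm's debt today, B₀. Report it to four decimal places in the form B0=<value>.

d₁ = [ln(V₀/D) + (r + σ²/2)T] / (σ√T)
   = [ln(55.3871/43.7118) + (0.0289 + 0.5·0.4771²)·9.8289] / (0.4771·√9.8289)
   = [0.236729 + 1.402704] / 1.495760 = 1.096053
d₂ = d₁ − σ√T = 1.096053 − 1.495760 = -0.399707
N(d₁) = 0.863472,  N(d₂) = 0.344686,  e^(−rT) = 0.752725
E₀ = V₀·N(d₁) − D·e^(−rT)·N(d₂)
   = 55.3871·0.863472 − 43.7118·0.752725·0.344686 = 36.484022
B₀ = V₀ − E₀ = 55.3871 − 36.484022 = 18.903078

B0=18.9031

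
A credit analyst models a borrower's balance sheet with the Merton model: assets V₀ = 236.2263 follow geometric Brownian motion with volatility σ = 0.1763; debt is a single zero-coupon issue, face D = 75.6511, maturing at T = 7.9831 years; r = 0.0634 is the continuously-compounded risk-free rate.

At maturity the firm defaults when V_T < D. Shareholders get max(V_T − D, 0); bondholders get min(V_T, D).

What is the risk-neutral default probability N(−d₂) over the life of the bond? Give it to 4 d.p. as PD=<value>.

d₁ = [ln(V₀/D) + (r + σ²/2)T] / (σ√T)
   = [ln(236.2263/75.6511) + (0.0634 + 0.5·0.1763²)·7.9831] / (0.1763·√7.9831)
   = [1.138658 + 0.630193] / 0.498125 = 3.551020
d₂ = d₁ − σ√T = 3.551020 − 0.498125 = 3.052895
risk-neutral PD = N(−d₂) = N(-3.052895) = 0.001133

PD=0.0011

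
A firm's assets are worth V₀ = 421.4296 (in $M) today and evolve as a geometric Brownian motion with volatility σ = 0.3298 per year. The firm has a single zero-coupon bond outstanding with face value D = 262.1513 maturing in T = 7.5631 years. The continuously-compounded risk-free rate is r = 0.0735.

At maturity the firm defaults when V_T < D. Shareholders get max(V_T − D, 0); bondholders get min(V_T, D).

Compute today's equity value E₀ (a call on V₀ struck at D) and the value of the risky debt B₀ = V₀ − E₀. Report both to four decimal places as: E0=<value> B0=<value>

E0=284.6881 B0=136.7415

d₁ = [ln(V₀/D) + (r + σ²/2)T] / (σ√T)
   = [ln(421.4296/262.1513) + (0.0735 + 0.5·0.3298²)·7.5631] / (0.3298·√7.5631)
   = [0.474731 + 0.967200] / 0.906986 = 1.589805
d₂ = d₁ − σ√T = 1.589805 − 0.906986 = 0.682819
N(d₁) = 0.944061,  N(d₂) = 0.752639,  e^(−rT) = 0.573563
E₀ = V₀·N(d₁) − D·e^(−rT)·N(d₂)
   = 421.4296·0.944061 − 262.1513·0.573563·0.752639 = 284.688053
B₀ = V₀ − E₀ = 421.4296 − 284.688053 = 136.741547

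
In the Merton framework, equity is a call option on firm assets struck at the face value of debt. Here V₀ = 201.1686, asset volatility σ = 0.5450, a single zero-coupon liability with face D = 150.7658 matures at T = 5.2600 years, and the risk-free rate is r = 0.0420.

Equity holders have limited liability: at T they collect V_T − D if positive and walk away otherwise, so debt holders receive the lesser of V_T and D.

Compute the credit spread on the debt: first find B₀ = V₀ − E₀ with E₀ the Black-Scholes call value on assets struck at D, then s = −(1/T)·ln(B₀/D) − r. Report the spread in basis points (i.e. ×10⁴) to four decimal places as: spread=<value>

d₁ = [ln(V₀/D) + (r + σ²/2)T] / (σ√T)
   = [ln(201.1686/150.7658) + (0.0420 + 0.5·0.5450²)·5.2600] / (0.5450·√5.2600)
   = [0.288416 + 1.002096] / 1.249941 = 1.032458
d₂ = d₁ − σ√T = 1.032458 − 1.249941 = -0.217482
N(d₁) = 0.849071,  N(d₂) = 0.413916,  e^(−rT) = 0.801781
E₀ = V₀·N(d₁) − D·e^(−rT)·N(d₂)
   = 201.1686·0.849071 − 150.7658·0.801781·0.413916 = 120.771815
B₀ = V₀ − E₀ = 201.1686 − 120.771815 = 80.396785
spread = −(1/T)·ln(B₀/D) − r = −(1/5.2600)·ln(80.396785/150.7658) − 0.0420 = 0.07753488
in basis points: 0.07753488 × 10⁴ = 775.3488 bp

spread=775.3488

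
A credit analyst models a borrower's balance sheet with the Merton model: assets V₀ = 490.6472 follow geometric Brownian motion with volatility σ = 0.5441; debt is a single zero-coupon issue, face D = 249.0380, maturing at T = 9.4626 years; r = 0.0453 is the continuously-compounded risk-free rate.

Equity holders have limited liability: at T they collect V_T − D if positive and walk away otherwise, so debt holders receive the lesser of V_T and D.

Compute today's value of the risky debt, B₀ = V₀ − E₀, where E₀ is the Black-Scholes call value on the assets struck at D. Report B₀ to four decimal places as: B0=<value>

B0=102.7018

d₁ = [ln(V₀/D) + (r + σ²/2)T] / (σ√T)
   = [ln(490.6472/249.0380) + (0.0453 + 0.5·0.5441²)·9.4626] / (0.5441·√9.4626)
   = [0.678120 + 1.829333] / 1.673724 = 1.498127
d₂ = d₁ − σ√T = 1.498127 − 1.673724 = -0.175597
N(d₁) = 0.932950,  N(d₂) = 0.430305,  e^(−rT) = 0.651384
E₀ = V₀·N(d₁) − D·e^(−rT)·N(d₂)
   = 490.6472·0.932950 − 249.0380·0.651384·0.430305 = 387.945410
B₀ = V₀ − E₀ = 490.6472 − 387.945410 = 102.701790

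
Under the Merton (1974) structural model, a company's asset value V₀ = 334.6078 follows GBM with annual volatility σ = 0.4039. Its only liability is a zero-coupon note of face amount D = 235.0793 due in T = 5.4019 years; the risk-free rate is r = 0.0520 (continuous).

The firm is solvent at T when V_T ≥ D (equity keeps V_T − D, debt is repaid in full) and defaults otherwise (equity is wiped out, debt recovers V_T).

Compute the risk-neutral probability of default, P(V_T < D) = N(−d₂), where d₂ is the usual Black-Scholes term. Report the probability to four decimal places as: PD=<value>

d₁ = [ln(V₀/D) + (r + σ²/2)T] / (σ√T)
   = [ln(334.6078/235.0793) + (0.0520 + 0.5·0.4039²)·5.4019] / (0.4039·√5.4019)
   = [0.353036 + 0.721519] / 0.938744 = 1.144673
d₂ = d₁ − σ√T = 1.144673 − 0.938744 = 0.205929
risk-neutral PD = N(−d₂) = N(-0.205929) = 0.418423

PD=0.4184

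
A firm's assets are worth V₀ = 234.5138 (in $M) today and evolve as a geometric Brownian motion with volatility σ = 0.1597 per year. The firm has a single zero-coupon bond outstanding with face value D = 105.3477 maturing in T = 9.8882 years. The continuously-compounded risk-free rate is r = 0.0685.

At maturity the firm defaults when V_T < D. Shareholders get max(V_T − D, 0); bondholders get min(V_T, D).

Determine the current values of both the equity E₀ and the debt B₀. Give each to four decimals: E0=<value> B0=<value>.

E0=181.0264 B0=53.4874

d₁ = [ln(V₀/D) + (r + σ²/2)T] / (σ√T)
   = [ln(234.5138/105.3477) + (0.0685 + 0.5·0.1597²)·9.8882] / (0.1597·√9.8882)
   = [0.800248 + 0.803436] / 0.502185 = 3.193415
d₂ = d₁ − σ√T = 3.193415 − 0.502185 = 2.691231
N(d₁) = 0.999297,  N(d₂) = 0.996441,  e^(−rT) = 0.507966
E₀ = V₀·N(d₁) − D·e^(−rT)·N(d₂)
   = 234.5138·0.999297 − 105.3477·0.507966·0.996441 = 181.026413
B₀ = V₀ − E₀ = 234.5138 − 181.026413 = 53.487387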